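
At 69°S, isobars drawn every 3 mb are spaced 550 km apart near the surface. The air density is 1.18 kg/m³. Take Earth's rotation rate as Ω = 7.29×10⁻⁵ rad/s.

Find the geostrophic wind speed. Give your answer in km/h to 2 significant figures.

Coriolis parameter at 69°S:
f = 2Ω sin φ = 2 × 7.29×10⁻⁵ × sin 69° = 1.36×10⁻⁴ s⁻¹
Pressure gradient: |∂P/∂n| = 300 Pa / 550000 m = 5.45×10⁻⁴ Pa/m
Geostrophic balance (pressure-gradient force = Coriolis force):
V_g = (1/(fρ)) |∂P/∂n| = 5.45×10⁻⁴ / (1.36×10⁻⁴ × 1.18) = 3.40 m/s
Converting: 3.40 m/s × 3.6 = 12 km/h

12 km/h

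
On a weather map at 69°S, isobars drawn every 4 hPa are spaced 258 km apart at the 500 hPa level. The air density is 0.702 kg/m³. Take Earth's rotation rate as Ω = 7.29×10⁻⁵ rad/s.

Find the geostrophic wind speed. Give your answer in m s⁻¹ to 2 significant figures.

16 m s⁻¹

Coriolis parameter at 69°S:
f = 2Ω sin φ = 2 × 7.29×10⁻⁵ × sin 69° = 1.36×10⁻⁴ s⁻¹
Pressure gradient: |∂P/∂n| = 400 Pa / 258000 m = 1.55×10⁻³ Pa/m
Geostrophic balance (pressure-gradient force = Coriolis force):
V_g = (1/(fρ)) |∂P/∂n| = 1.55×10⁻³ / (1.36×10⁻⁴ × 0.702) = 16.2 m/s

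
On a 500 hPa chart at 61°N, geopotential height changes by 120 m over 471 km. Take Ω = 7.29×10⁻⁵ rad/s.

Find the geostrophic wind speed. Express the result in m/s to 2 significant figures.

Coriolis parameter at 61°N:
f = 2Ω sin φ = 2 × 7.29×10⁻⁵ × sin 61° = 1.28×10⁻⁴ s⁻¹
Height gradient: |∂Z/∂n| = 120 m / 471000 m = 2.55×10⁻⁴
On a pressure surface, geostrophic balance gives V_g = (g/f)|∂Z/∂n|:
V_g = 9.81 × 2.55×10⁻⁴ / 1.28×10⁻⁴ = 19.6 m/s

20 m/s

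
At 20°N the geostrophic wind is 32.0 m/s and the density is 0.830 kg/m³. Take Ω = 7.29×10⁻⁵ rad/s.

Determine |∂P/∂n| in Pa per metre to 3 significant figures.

1.32×10⁻³ Pa/m

Coriolis parameter at 20°N:
f = 2Ω sin φ = 2 × 7.29×10⁻⁵ × sin 20° = 4.99×10⁻⁵ s⁻¹
Geostrophic balance rearranged: |∂P/∂n| = f ρ V_g
|∂P/∂n| = 4.99×10⁻⁵ × 0.830 × 32.0 = 1.32×10⁻³ Pa/m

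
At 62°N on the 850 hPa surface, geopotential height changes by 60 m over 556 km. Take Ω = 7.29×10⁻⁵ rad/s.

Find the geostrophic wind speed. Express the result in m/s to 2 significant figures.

8.2 m/s

Coriolis parameter at 62°N:
f = 2Ω sin φ = 2 × 7.29×10⁻⁵ × sin 62° = 1.29×10⁻⁴ s⁻¹
Height gradient: |∂Z/∂n| = 60 m / 556000 m = 1.08×10⁻⁴
On a pressure surface, geostrophic balance gives V_g = (g/f)|∂Z/∂n|:
V_g = 9.81 × 1.08×10⁻⁴ / 1.29×10⁻⁴ = 8.22 m/s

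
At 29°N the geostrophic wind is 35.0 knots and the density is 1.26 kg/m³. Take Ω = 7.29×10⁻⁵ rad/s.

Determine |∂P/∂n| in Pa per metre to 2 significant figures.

Coriolis parameter at 29°N:
f = 2Ω sin φ = 2 × 7.29×10⁻⁵ × sin 29° = 7.07×10⁻⁵ s⁻¹
Wind speed in SI: 35.0 knots = 18.0 m/s
Geostrophic balance rearranged: |∂P/∂n| = f ρ V_g
|∂P/∂n| = 7.07×10⁻⁵ × 1.26 × 18.0 = 1.60×10⁻³ Pa/m

1.6×10⁻³ Pa/m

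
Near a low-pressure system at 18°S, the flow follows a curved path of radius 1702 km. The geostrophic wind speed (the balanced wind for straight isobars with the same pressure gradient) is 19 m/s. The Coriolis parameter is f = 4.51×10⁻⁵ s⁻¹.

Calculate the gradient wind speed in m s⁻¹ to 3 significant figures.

Around a low, centrifugal force acts outward with Coriolis, so pressure-gradient force balances both:
(1/ρ)|∂P/∂n| = fV + V²/R  →  V² + fR·V − fR·V_g = 0
With fR = 4.51×10⁻⁵ × 1702×10³ m = 76.8 m/s:
V = [−fR + √((fR)² + 4 fR V_g)]/2 = [−76.8 + √(76.8² + 4×76.8×19)]/2 = 15.8 m/s
Subgeostrophic (V < V_g = 19 m/s), as expected around a low.

15.8 m s⁻¹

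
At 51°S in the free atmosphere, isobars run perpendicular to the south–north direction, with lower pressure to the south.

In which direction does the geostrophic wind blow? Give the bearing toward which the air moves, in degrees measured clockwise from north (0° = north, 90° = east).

090°

The pressure-gradient force points toward the south (bearing 180°).
Geostrophic balance: in the Southern Hemisphere the Coriolis force deflects motion to the left, so the geostrophic wind blows 90° to the left of the pressure-gradient force (low pressure on the right).
Rotating 180° by 90° counterclockwise gives 090° — the wind blows toward the east.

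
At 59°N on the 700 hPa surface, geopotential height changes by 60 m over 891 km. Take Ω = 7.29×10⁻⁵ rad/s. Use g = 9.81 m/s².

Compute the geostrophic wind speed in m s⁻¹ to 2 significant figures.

5.3 m s⁻¹

Coriolis parameter at 59°N:
f = 2Ω sin φ = 2 × 7.29×10⁻⁵ × sin 59° = 1.25×10⁻⁴ s⁻¹
Height gradient: |∂Z/∂n| = 60 m / 891000 m = 6.73×10⁻⁵
On a pressure surface, geostrophic balance gives V_g = (g/f)|∂Z/∂n|:
V_g = 9.81 × 6.73×10⁻⁵ / 1.25×10⁻⁴ = 5.29 m/s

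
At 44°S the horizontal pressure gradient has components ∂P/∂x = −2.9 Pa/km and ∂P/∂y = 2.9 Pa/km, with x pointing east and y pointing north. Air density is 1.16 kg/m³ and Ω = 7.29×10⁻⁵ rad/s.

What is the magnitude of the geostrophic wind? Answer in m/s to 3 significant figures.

Coriolis parameter at 44°S:
f = 2Ω sin φ = 2 × 7.29×10⁻⁵ × sin 44° = 1.01×10⁻⁴ s⁻¹
In the Southern Hemisphere f is negative: f = −1.01×10⁻⁴ s⁻¹.
Component geostrophic relations (x east, y north):
u_g = −(1/(fρ)) ∂P/∂y,  v_g = (1/(fρ)) ∂P/∂x
u_g = −(2.9×10⁻³)/(−1.01×10⁻⁴ × 1.16) = 24.7 m/s;  v_g = (−2.9×10⁻³)/(−1.01×10⁻⁴ × 1.16) = 24.7 m/s
|V_g| = √(u_g² + v_g²) = 34.9 m/s

34.9 m/s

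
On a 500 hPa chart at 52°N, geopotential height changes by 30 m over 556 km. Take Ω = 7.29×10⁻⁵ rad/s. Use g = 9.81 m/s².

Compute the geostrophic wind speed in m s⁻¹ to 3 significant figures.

Coriolis parameter at 52°N:
f = 2Ω sin φ = 2 × 7.29×10⁻⁵ × sin 52° = 1.15×10⁻⁴ s⁻¹
Height gradient: |∂Z/∂n| = 30 m / 556000 m = 5.40×10⁻⁵
On a pressure surface, geostrophic balance gives V_g = (g/f)|∂Z/∂n|:
V_g = 9.81 × 5.40×10⁻⁵ / 1.15×10⁻⁴ = 4.61 m/s

4.61 m s⁻¹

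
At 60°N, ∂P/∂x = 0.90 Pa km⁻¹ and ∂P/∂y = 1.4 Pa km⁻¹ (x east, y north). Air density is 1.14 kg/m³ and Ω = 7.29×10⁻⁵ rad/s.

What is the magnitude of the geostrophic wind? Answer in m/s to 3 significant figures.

11.6 m/s

Coriolis parameter at 60°N:
f = 2Ω sin φ = 2 × 7.29×10⁻⁵ × sin 60° = 1.26×10⁻⁴ s⁻¹
Component geostrophic relations (x east, y north):
u_g = −(1/(fρ)) ∂P/∂y,  v_g = (1/(fρ)) ∂P/∂x
u_g = −(1.4×10⁻³)/(1.26×10⁻⁴ × 1.14) = −9.73 m/s;  v_g = (0.90×10⁻³)/(1.26×10⁻⁴ × 1.14) = 6.25 m/s
|V_g| = √(u_g² + v_g²) = 11.6 m/s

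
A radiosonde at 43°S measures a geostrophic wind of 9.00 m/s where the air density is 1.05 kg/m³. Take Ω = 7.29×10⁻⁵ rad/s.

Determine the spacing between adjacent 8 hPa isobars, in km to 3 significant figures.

851 km

Coriolis parameter at 43°S:
f = 2Ω sin φ = 2 × 7.29×10⁻⁵ × sin 43° = 9.94×10⁻⁵ s⁻¹
Geostrophic balance rearranged: |∂P/∂n| = f ρ V_g
|∂P/∂n| = 9.94×10⁻⁵ × 1.05 × 9.00 = 9.40×10⁻⁴ Pa/m
Isobar spacing: Δn = ΔP/|∂P/∂n| = 800 Pa / 9.40×10⁻⁴ Pa/m = 851368 m ≈ 851 km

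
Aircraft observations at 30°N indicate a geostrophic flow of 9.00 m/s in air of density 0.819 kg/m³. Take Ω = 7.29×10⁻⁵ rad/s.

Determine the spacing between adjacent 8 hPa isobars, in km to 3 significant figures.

1490 km

Coriolis parameter at 30°N:
f = 2Ω sin φ = 2 × 7.29×10⁻⁵ × sin 30° = 7.29×10⁻⁵ s⁻¹
Geostrophic balance rearranged: |∂P/∂n| = f ρ V_g
|∂P/∂n| = 7.29×10⁻⁵ × 0.819 × 9.00 = 5.37×10⁻⁴ Pa/m
Isobar spacing: Δn = ΔP/|∂P/∂n| = 800 Pa / 5.37×10⁻⁴ Pa/m = 1488799 m ≈ 1490 km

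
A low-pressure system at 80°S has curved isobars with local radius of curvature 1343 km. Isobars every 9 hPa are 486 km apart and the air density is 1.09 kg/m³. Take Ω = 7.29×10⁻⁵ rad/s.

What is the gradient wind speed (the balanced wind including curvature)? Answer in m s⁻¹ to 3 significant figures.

11.2 m s⁻¹

Coriolis parameter at 80°S:
f = 2Ω sin φ = 2 × 7.29×10⁻⁵ × sin 80° = 1.44×10⁻⁴ s⁻¹
Pressure gradient: |∂P/∂n| = 900 Pa / 486000 m = 1.85×10⁻³ Pa/m
Geostrophic speed: V_g = |∂P/∂n|/(fρ) = 1.85×10⁻³/(1.44×10⁻⁴ × 1.09) = 11.8 m/s
Around a low, centrifugal force acts outward with Coriolis, so pressure-gradient force balances both:
(1/ρ)|∂P/∂n| = fV + V²/R  →  V² + fR·V − fR·V_g = 0
With fR = 1.44×10⁻⁴ × 1343×10³ m = 193 m/s:
V = [−fR + √((fR)² + 4 fR V_g)]/2 = [−193 + √(193² + 4×193×11.8)]/2 = 11.2 m/s
Subgeostrophic (V < V_g = 11.8 m/s), as expected around a low.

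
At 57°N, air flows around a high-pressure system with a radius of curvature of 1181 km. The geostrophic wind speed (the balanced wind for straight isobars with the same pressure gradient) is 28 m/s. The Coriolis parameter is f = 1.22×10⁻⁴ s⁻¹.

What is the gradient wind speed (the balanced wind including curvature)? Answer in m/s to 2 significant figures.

38 m/s

Around a high, pressure-gradient force acts outward with centrifugal, so Coriolis balances both:
fV = (1/ρ)|∂P/∂n| + V²/R  →  V² − fR·V + fR·V_g = 0
With fR = 1.22×10⁻⁴ × 1181×10³ m = 144 m/s:
V = [fR − √((fR)² − 4 fR V_g)]/2 = [144 − √(144² − 4×144×28)]/2 = 38 m/s
Supergeostrophic (V > V_g = 28 m/s), as expected around a high.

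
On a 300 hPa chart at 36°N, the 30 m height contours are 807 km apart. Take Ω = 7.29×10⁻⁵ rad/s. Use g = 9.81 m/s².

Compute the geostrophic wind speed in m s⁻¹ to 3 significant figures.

4.26 m s⁻¹

Coriolis parameter at 36°N:
f = 2Ω sin φ = 2 × 7.29×10⁻⁵ × sin 36° = 8.57×10⁻⁵ s⁻¹
Height gradient: |∂Z/∂n| = 30 m / 807000 m = 3.72×10⁻⁵
On a pressure surface, geostrophic balance gives V_g = (g/f)|∂Z/∂n|:
V_g = 9.81 × 3.72×10⁻⁵ / 8.57×10⁻⁵ = 4.26 m/s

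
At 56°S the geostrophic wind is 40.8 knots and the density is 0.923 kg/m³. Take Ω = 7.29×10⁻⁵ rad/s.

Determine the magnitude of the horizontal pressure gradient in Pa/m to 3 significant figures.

2.34×10⁻³ Pa/m

Coriolis parameter at 56°S:
f = 2Ω sin φ = 2 × 7.29×10⁻⁵ × sin 56° = 1.21×10⁻⁴ s⁻¹
Wind speed in SI: 40.8 knots = 21.0 m/s
Geostrophic balance rearranged: |∂P/∂n| = f ρ V_g
|∂P/∂n| = 1.21×10⁻⁴ × 0.923 × 21.0 = 2.34×10⁻³ Pa/m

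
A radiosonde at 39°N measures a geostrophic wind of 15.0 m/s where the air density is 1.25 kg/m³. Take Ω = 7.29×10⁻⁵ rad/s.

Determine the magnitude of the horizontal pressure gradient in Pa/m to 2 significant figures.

1.7×10⁻³ Pa/m

Coriolis parameter at 39°N:
f = 2Ω sin φ = 2 × 7.29×10⁻⁵ × sin 39° = 9.18×10⁻⁵ s⁻¹
Geostrophic balance rearranged: |∂P/∂n| = f ρ V_g
|∂P/∂n| = 9.18×10⁻⁵ × 1.25 × 15.0 = 1.72×10⁻³ Pa/m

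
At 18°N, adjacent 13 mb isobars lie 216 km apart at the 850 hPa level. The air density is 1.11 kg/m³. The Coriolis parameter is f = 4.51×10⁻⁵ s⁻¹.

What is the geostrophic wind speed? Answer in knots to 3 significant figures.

Pressure gradient: |∂P/∂n| = 1300 Pa / 216000 m = 6.02×10⁻³ Pa/m
Geostrophic balance (pressure-gradient force = Coriolis force):
V_g = (1/(fρ)) |∂P/∂n| = 6.02×10⁻³ / (4.51×10⁻⁵ × 1.11) = 120 m/s
Converting: 120 m/s × 1.944 = 234 knots

234 knots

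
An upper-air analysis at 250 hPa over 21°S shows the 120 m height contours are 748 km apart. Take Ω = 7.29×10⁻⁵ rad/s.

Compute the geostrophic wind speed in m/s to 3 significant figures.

Coriolis parameter at 21°S:
f = 2Ω sin φ = 2 × 7.29×10⁻⁵ × sin 21° = 5.23×10⁻⁵ s⁻¹
Height gradient: |∂Z/∂n| = 120 m / 748000 m = 1.60×10⁻⁴
On a pressure surface, geostrophic balance gives V_g = (g/f)|∂Z/∂n|:
V_g = 9.81 × 1.60×10⁻⁴ / 5.23×10⁻⁵ = 30.1 m/s

30.1 m/s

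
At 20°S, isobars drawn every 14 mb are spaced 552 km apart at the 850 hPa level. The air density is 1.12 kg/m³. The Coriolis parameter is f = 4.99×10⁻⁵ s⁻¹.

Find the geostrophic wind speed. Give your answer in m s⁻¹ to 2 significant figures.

45 m s⁻¹

Pressure gradient: |∂P/∂n| = 1400 Pa / 552000 m = 2.54×10⁻³ Pa/m
Geostrophic balance (pressure-gradient force = Coriolis force):
V_g = (1/(fρ)) |∂P/∂n| = 2.54×10⁻³ / (4.99×10⁻⁵ × 1.12) = 45.4 m/s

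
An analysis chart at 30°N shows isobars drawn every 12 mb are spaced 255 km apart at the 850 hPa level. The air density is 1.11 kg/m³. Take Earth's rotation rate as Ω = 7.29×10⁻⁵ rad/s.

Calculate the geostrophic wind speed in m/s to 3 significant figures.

58.2 m/s

Coriolis parameter at 30°N:
f = 2Ω sin φ = 2 × 7.29×10⁻⁵ × sin 30° = 7.29×10⁻⁵ s⁻¹
Pressure gradient: |∂P/∂n| = 1200 Pa / 255000 m = 4.71×10⁻³ Pa/m
Geostrophic balance (pressure-gradient force = Coriolis force):
V_g = (1/(fρ)) |∂P/∂n| = 4.71×10⁻³ / (7.29×10⁻⁵ × 1.11) = 58.2 m/s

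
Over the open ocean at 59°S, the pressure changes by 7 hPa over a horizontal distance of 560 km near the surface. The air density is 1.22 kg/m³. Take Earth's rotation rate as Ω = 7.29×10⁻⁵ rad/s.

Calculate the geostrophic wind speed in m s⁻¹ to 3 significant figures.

8.20 m s⁻¹

Coriolis parameter at 59°S:
f = 2Ω sin φ = 2 × 7.29×10⁻⁵ × sin 59° = 1.25×10⁻⁴ s⁻¹
Pressure gradient: |∂P/∂n| = 700 Pa / 560000 m = 1.25×10⁻³ Pa/m
Geostrophic balance (pressure-gradient force = Coriolis force):
V_g = (1/(fρ)) |∂P/∂n| = 1.25×10⁻³ / (1.25×10⁻⁴ × 1.22) = 8.20 m/s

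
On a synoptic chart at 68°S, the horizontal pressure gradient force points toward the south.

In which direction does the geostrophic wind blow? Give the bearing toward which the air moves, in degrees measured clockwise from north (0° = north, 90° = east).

The pressure-gradient force points toward the south (bearing 180°).
Geostrophic balance: in the Southern Hemisphere the Coriolis force deflects motion to the left, so the geostrophic wind blows 90° to the left of the pressure-gradient force (low pressure on the right).
Rotating 180° by 90° counterclockwise gives 090° — the wind blows toward the east.

090°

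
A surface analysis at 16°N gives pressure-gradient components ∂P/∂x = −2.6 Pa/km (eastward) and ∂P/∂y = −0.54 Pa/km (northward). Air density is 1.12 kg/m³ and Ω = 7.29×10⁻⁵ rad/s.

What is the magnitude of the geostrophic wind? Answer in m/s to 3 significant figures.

59.0 m/s

Coriolis parameter at 16°N:
f = 2Ω sin φ = 2 × 7.29×10⁻⁵ × sin 16° = 4.02×10⁻⁵ s⁻¹
Component geostrophic relations (x east, y north):
u_g = −(1/(fρ)) ∂P/∂y,  v_g = (1/(fρ)) ∂P/∂x
u_g = −(−0.54×10⁻³)/(4.02×10⁻⁵ × 1.12) = 12.0 m/s;  v_g = (−2.6×10⁻³)/(4.02×10⁻⁵ × 1.12) = −57.8 m/s
|V_g| = √(u_g² + v_g²) = 59.0 m/s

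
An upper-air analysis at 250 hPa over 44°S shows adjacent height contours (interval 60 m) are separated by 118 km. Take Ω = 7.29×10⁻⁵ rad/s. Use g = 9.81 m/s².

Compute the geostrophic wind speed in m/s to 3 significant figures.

Coriolis parameter at 44°S:
f = 2Ω sin φ = 2 × 7.29×10⁻⁵ × sin 44° = 1.01×10⁻⁴ s⁻¹
Height gradient: |∂Z/∂n| = 60 m / 118000 m = 5.08×10⁻⁴
On a pressure surface, geostrophic balance gives V_g = (g/f)|∂Z/∂n|:
V_g = 9.81 × 5.08×10⁻⁴ / 1.01×10⁻⁴ = 49.3 m/s

49.3 m/s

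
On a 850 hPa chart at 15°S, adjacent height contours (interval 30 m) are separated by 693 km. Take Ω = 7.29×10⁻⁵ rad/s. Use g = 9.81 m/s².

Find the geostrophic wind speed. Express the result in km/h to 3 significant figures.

40.5 km/h

Coriolis parameter at 15°S:
f = 2Ω sin φ = 2 × 7.29×10⁻⁵ × sin 15° = 3.77×10⁻⁵ s⁻¹
Height gradient: |∂Z/∂n| = 30 m / 693000 m = 4.33×10⁻⁵
On a pressure surface, geostrophic balance gives V_g = (g/f)|∂Z/∂n|:
V_g = 9.81 × 4.33×10⁻⁵ / 3.77×10⁻⁵ = 11.3 m/s
Converting: 11.3 m/s × 3.6 = 40.5 km/h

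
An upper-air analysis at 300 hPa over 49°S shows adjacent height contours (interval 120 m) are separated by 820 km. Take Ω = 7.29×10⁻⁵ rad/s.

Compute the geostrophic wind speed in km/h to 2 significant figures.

Coriolis parameter at 49°S:
f = 2Ω sin φ = 2 × 7.29×10⁻⁵ × sin 49° = 1.10×10⁻⁴ s⁻¹
Height gradient: |∂Z/∂n| = 120 m / 820000 m = 1.46×10⁻⁴
On a pressure surface, geostrophic balance gives V_g = (g/f)|∂Z/∂n|:
V_g = 9.81 × 1.46×10⁻⁴ / 1.10×10⁻⁴ = 13.0 m/s
Converting: 13.0 m/s × 3.6 = 47 km/h

47 km/h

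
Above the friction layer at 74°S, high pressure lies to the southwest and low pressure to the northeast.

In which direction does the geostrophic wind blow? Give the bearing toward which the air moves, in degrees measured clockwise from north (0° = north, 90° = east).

The pressure-gradient force points toward the northeast (bearing 045°).
Geostrophic balance: in the Southern Hemisphere the Coriolis force deflects motion to the left, so the geostrophic wind blows 90° to the left of the pressure-gradient force (low pressure on the right).
Rotating 045° by 90° counterclockwise gives 315° — the wind blows toward the northwest.

315°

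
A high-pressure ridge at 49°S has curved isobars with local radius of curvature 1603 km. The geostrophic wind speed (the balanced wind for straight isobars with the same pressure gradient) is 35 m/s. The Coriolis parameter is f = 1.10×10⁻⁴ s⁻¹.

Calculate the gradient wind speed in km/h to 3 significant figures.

173 km/h

Around a high, pressure-gradient force acts outward with centrifugal, so Coriolis balances both:
fV = (1/ρ)|∂P/∂n| + V²/R  →  V² − fR·V + fR·V_g = 0
With fR = 1.10×10⁻⁴ × 1603×10³ m = 176 m/s:
V = [fR − √((fR)² − 4 fR V_g)]/2 = [176 − √(176² − 4×176×35)]/2 = 48.1 m/s
Supergeostrophic (V > V_g = 35 m/s), as expected around a high.
Converting: 48.1 m/s × 3.6 = 173 km/h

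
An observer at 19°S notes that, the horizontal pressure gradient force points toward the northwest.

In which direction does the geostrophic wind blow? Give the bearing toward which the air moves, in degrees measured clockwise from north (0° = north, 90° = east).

225°

The pressure-gradient force points toward the northwest (bearing 315°).
Geostrophic balance: in the Southern Hemisphere the Coriolis force deflects motion to the left, so the geostrophic wind blows 90° to the left of the pressure-gradient force (low pressure on the right).
Rotating 315° by 90° counterclockwise gives 225° — the wind blows toward the southwest.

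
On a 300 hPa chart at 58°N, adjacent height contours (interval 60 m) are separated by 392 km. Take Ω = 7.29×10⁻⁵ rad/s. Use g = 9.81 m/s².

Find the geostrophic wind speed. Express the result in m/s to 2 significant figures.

12 m/s

Coriolis parameter at 58°N:
f = 2Ω sin φ = 2 × 7.29×10⁻⁵ × sin 58° = 1.24×10⁻⁴ s⁻¹
Height gradient: |∂Z/∂n| = 60 m / 392000 m = 1.53×10⁻⁴
On a pressure surface, geostrophic balance gives V_g = (g/f)|∂Z/∂n|:
V_g = 9.81 × 1.53×10⁻⁴ / 1.24×10⁻⁴ = 12.1 m/s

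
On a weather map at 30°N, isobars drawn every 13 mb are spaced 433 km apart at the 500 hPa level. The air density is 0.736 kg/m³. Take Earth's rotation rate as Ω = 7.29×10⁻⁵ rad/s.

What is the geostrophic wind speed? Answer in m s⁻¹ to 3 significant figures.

Coriolis parameter at 30°N:
f = 2Ω sin φ = 2 × 7.29×10⁻⁵ × sin 30° = 7.29×10⁻⁵ s⁻¹
Pressure gradient: |∂P/∂n| = 1300 Pa / 433000 m = 3.00×10⁻³ Pa/m
Geostrophic balance (pressure-gradient force = Coriolis force):
V_g = (1/(fρ)) |∂P/∂n| = 3.00×10⁻³ / (7.29×10⁻⁵ × 0.736) = 56.0 m/s

56.0 m s⁻¹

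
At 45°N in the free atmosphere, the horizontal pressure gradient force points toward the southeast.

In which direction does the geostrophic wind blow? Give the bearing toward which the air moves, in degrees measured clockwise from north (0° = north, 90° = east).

The pressure-gradient force points toward the southeast (bearing 135°).
Geostrophic balance: in the Northern Hemisphere the Coriolis force deflects motion to the right, so the geostrophic wind blows 90° to the right of the pressure-gradient force (low pressure on the left).
Rotating 135° by 90° clockwise gives 225° — the wind blows toward the southwest.

225°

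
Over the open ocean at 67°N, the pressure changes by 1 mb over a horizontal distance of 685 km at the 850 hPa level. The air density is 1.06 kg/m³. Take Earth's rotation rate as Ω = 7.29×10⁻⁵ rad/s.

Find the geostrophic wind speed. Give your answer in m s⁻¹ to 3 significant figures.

1.03 m s⁻¹

Coriolis parameter at 67°N:
f = 2Ω sin φ = 2 × 7.29×10⁻⁵ × sin 67° = 1.34×10⁻⁴ s⁻¹
Pressure gradient: |∂P/∂n| = 100 Pa / 685000 m = 1.46×10⁻⁴ Pa/m
Geostrophic balance (pressure-gradient force = Coriolis force):
V_g = (1/(fρ)) |∂P/∂n| = 1.46×10⁻⁴ / (1.34×10⁻⁴ × 1.06) = 1.03 m/s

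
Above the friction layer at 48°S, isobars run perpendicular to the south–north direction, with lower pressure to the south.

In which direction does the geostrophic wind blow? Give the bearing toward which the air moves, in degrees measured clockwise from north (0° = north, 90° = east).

090°

The pressure-gradient force points toward the south (bearing 180°).
Geostrophic balance: in the Southern Hemisphere the Coriolis force deflects motion to the left, so the geostrophic wind blows 90° to the left of the pressure-gradient force (low pressure on the right).
Rotating 180° by 90° counterclockwise gives 090° — the wind blows toward the east.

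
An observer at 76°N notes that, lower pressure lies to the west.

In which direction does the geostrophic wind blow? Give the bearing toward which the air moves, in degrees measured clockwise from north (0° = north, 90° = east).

000°

The pressure-gradient force points toward the west (bearing 270°).
Geostrophic balance: in the Northern Hemisphere the Coriolis force deflects motion to the right, so the geostrophic wind blows 90° to the right of the pressure-gradient force (low pressure on the left).
Rotating 270° by 90° clockwise gives 000° — the wind blows toward the north.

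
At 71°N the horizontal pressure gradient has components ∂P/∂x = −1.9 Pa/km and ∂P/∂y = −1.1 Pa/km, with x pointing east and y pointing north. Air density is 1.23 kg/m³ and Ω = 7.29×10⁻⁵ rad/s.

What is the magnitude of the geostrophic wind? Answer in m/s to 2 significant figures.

Coriolis parameter at 71°N:
f = 2Ω sin φ = 2 × 7.29×10⁻⁵ × sin 71° = 1.38×10⁻⁴ s⁻¹
Component geostrophic relations (x east, y north):
u_g = −(1/(fρ)) ∂P/∂y,  v_g = (1/(fρ)) ∂P/∂x
u_g = −(−1.1×10⁻³)/(1.38×10⁻⁴ × 1.23) = 6.49 m/s;  v_g = (−1.9×10⁻³)/(1.38×10⁻⁴ × 1.23) = −11.2 m/s
|V_g| = √(u_g² + v_g²) = 12.9 m/s

13 m/s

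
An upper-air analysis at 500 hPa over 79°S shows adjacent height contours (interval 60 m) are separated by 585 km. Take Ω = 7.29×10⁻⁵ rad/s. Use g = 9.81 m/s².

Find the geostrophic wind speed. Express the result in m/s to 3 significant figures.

7.03 m/s

Coriolis parameter at 79°S:
f = 2Ω sin φ = 2 × 7.29×10⁻⁵ × sin 79° = 1.43×10⁻⁴ s⁻¹
Height gradient: |∂Z/∂n| = 60 m / 585000 m = 1.03×10⁻⁴
On a pressure surface, geostrophic balance gives V_g = (g/f)|∂Z/∂n|:
V_g = 9.81 × 1.03×10⁻⁴ / 1.43×10⁻⁴ = 7.03 m/s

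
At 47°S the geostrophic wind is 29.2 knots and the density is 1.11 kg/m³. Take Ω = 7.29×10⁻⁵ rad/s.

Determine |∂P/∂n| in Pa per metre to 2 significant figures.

Coriolis parameter at 47°S:
f = 2Ω sin φ = 2 × 7.29×10⁻⁵ × sin 47° = 1.07×10⁻⁴ s⁻¹
Wind speed in SI: 29.2 knots = 15.0 m/s
Geostrophic balance rearranged: |∂P/∂n| = f ρ V_g
|∂P/∂n| = 1.07×10⁻⁴ × 1.11 × 15.0 = 1.78×10⁻³ Pa/m

1.8×10⁻³ Pa/m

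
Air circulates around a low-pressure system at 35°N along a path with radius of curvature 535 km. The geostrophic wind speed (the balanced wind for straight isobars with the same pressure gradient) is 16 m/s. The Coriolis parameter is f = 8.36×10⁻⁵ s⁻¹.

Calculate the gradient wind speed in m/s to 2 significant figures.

Around a low, centrifugal force acts outward with Coriolis, so pressure-gradient force balances both:
(1/ρ)|∂P/∂n| = fV + V²/R  →  V² + fR·V − fR·V_g = 0
With fR = 8.36×10⁻⁵ × 535×10³ m = 44.7 m/s:
V = [−fR + √((fR)² + 4 fR V_g)]/2 = [−44.7 + √(44.7² + 4×44.7×16)]/2 = 12.5 m/s
Subgeostrophic (V < V_g = 16 m/s), as expected around a low.

13 m/s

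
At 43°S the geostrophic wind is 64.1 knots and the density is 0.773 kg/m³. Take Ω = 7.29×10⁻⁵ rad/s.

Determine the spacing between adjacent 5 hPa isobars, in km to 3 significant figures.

197 km

Coriolis parameter at 43°S:
f = 2Ω sin φ = 2 × 7.29×10⁻⁵ × sin 43° = 9.94×10⁻⁵ s⁻¹
Wind speed in SI: 64.1 knots = 33.0 m/s
Geostrophic balance rearranged: |∂P/∂n| = f ρ V_g
|∂P/∂n| = 9.94×10⁻⁵ × 0.773 × 33.0 = 2.53×10⁻³ Pa/m
Isobar spacing: Δn = ΔP/|∂P/∂n| = 500 Pa / 2.53×10⁻³ Pa/m = 197267 m ≈ 197 km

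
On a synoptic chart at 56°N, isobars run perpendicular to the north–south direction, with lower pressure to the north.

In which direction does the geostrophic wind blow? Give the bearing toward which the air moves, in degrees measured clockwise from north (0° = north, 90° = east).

090°

The pressure-gradient force points toward the north (bearing 000°).
Geostrophic balance: in the Northern Hemisphere the Coriolis force deflects motion to the right, so the geostrophic wind blows 90° to the right of the pressure-gradient force (low pressure on the left).
Rotating 000° by 90° clockwise gives 090° — the wind blows toward the east.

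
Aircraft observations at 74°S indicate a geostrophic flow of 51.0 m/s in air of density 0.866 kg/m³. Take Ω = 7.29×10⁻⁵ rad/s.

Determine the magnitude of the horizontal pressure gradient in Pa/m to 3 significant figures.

6.19×10⁻³ Pa/m

Coriolis parameter at 74°S:
f = 2Ω sin φ = 2 × 7.29×10⁻⁵ × sin 74° = 1.40×10⁻⁴ s⁻¹
Geostrophic balance rearranged: |∂P/∂n| = f ρ V_g
|∂P/∂n| = 1.40×10⁻⁴ × 0.866 × 51.0 = 6.19×10⁻³ Pa/m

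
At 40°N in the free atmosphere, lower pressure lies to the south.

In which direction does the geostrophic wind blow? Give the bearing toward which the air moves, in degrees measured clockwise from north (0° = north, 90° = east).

The pressure-gradient force points toward the south (bearing 180°).
Geostrophic balance: in the Northern Hemisphere the Coriolis force deflects motion to the right, so the geostrophic wind blows 90° to the right of the pressure-gradient force (low pressure on the left).
Rotating 180° by 90° clockwise gives 270° — the wind blows toward the west.

270°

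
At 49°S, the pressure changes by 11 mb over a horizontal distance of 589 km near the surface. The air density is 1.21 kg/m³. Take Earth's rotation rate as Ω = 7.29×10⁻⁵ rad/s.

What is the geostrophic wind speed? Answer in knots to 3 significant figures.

27.3 knots

Coriolis parameter at 49°S:
f = 2Ω sin φ = 2 × 7.29×10⁻⁵ × sin 49° = 1.10×10⁻⁴ s⁻¹
Pressure gradient: |∂P/∂n| = 1100 Pa / 589000 m = 1.87×10⁻³ Pa/m
Geostrophic balance (pressure-gradient force = Coriolis force):
V_g = (1/(fρ)) |∂P/∂n| = 1.87×10⁻³ / (1.10×10⁻⁴ × 1.21) = 14.0 m/s
Converting: 14.0 m/s × 1.944 = 27.3 knots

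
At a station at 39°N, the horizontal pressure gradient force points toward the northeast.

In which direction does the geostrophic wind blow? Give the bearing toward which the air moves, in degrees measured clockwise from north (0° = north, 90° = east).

The pressure-gradient force points toward the northeast (bearing 045°).
Geostrophic balance: in the Northern Hemisphere the Coriolis force deflects motion to the right, so the geostrophic wind blows 90° to the right of the pressure-gradient force (low pressure on the left).
Rotating 045° by 90° clockwise gives 135° — the wind blows toward the southeast.

135°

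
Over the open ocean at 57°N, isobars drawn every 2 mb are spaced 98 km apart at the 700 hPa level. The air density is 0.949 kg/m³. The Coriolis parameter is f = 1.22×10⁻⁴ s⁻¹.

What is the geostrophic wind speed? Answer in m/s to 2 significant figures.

Pressure gradient: |∂P/∂n| = 200 Pa / 98000 m = 2.04×10⁻³ Pa/m
Geostrophic balance (pressure-gradient force = Coriolis force):
V_g = (1/(fρ)) |∂P/∂n| = 2.04×10⁻³ / (1.22×10⁻⁴ × 0.949) = 17.6 m/s

18 m/s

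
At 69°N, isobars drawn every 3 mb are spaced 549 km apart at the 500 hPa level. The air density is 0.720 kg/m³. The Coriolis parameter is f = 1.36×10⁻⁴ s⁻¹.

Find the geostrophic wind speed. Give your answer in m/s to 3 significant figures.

Pressure gradient: |∂P/∂n| = 300 Pa / 549000 m = 5.46×10⁻⁴ Pa/m
Geostrophic balance (pressure-gradient force = Coriolis force):
V_g = (1/(fρ)) |∂P/∂n| = 5.46×10⁻⁴ / (1.36×10⁻⁴ × 0.720) = 5.58 m/s

5.58 m/s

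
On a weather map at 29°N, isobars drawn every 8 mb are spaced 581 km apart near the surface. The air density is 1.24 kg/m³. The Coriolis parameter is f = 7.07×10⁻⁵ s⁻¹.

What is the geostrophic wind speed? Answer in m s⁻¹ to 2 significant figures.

16 m s⁻¹

Pressure gradient: |∂P/∂n| = 800 Pa / 581000 m = 1.38×10⁻³ Pa/m
Geostrophic balance (pressure-gradient force = Coriolis force):
V_g = (1/(fρ)) |∂P/∂n| = 1.38×10⁻³ / (7.07×10⁻⁵ × 1.24) = 15.7 m/s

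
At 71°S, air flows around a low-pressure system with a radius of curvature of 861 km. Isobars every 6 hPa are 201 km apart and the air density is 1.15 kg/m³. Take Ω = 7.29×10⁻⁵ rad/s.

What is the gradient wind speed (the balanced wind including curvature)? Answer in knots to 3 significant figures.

Coriolis parameter at 71°S:
f = 2Ω sin φ = 2 × 7.29×10⁻⁵ × sin 71° = 1.38×10⁻⁴ s⁻¹
Pressure gradient: |∂P/∂n| = 600 Pa / 201000 m = 2.99×10⁻³ Pa/m
Geostrophic speed: V_g = |∂P/∂n|/(fρ) = 2.99×10⁻³/(1.38×10⁻⁴ × 1.15) = 18.8 m/s
Around a low, centrifugal force acts outward with Coriolis, so pressure-gradient force balances both:
(1/ρ)|∂P/∂n| = fV + V²/R  →  V² + fR·V − fR·V_g = 0
With fR = 1.38×10⁻⁴ × 861×10³ m = 119 m/s:
V = [−fR + √((fR)² + 4 fR V_g)]/2 = [−119 + √(119² + 4×119×18.8)]/2 = 16.5 m/s
Subgeostrophic (V < V_g = 18.8 m/s), as expected around a low.
Converting: 16.5 m/s × 1.944 = 32.1 knots

32.1 knots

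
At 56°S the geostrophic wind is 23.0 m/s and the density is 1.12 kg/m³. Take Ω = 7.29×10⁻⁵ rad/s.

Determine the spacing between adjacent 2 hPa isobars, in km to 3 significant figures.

64.2 km

Coriolis parameter at 56°S:
f = 2Ω sin φ = 2 × 7.29×10⁻⁵ × sin 56° = 1.21×10⁻⁴ s⁻¹
Geostrophic balance rearranged: |∂P/∂n| = f ρ V_g
|∂P/∂n| = 1.21×10⁻⁴ × 1.12 × 23.0 = 3.11×10⁻³ Pa/m
Isobar spacing: Δn = ΔP/|∂P/∂n| = 200 Pa / 3.11×10⁻³ Pa/m = 64232 m ≈ 64.2 km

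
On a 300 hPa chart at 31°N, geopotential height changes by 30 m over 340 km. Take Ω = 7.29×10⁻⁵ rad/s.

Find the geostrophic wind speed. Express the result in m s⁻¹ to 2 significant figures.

12 m s⁻¹

Coriolis parameter at 31°N:
f = 2Ω sin φ = 2 × 7.29×10⁻⁵ × sin 31° = 7.51×10⁻⁵ s⁻¹
Height gradient: |∂Z/∂n| = 30 m / 340000 m = 8.82×10⁻⁵
On a pressure surface, geostrophic balance gives V_g = (g/f)|∂Z/∂n|:
V_g = 9.81 × 8.82×10⁻⁵ / 7.51×10⁻⁵ = 11.5 m/s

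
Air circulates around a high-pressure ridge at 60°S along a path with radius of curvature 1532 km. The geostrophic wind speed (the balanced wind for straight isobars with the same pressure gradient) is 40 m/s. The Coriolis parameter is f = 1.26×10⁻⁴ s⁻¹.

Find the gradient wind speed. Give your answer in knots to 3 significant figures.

110 knots

Around a high, pressure-gradient force acts outward with centrifugal, so Coriolis balances both:
fV = (1/ρ)|∂P/∂n| + V²/R  →  V² − fR·V + fR·V_g = 0
With fR = 1.26×10⁻⁴ × 1532×10³ m = 193 m/s:
V = [fR − √((fR)² − 4 fR V_g)]/2 = [193 − √(193² − 4×193×40)]/2 = 56.6 m/s
Supergeostrophic (V > V_g = 40 m/s), as expected around a high.
Converting: 56.6 m/s × 1.944 = 110 knots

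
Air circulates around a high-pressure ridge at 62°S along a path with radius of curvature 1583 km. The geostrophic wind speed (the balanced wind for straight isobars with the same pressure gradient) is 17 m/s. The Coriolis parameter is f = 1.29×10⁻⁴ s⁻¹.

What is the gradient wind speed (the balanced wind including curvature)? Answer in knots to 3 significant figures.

Around a high, pressure-gradient force acts outward with centrifugal, so Coriolis balances both:
fV = (1/ρ)|∂P/∂n| + V²/R  →  V² − fR·V + fR·V_g = 0
With fR = 1.29×10⁻⁴ × 1583×10³ m = 204 m/s:
V = [fR − √((fR)² − 4 fR V_g)]/2 = [204 − √(204² − 4×204×17)]/2 = 18.7 m/s
Supergeostrophic (V > V_g = 17 m/s), as expected around a high.
Converting: 18.7 m/s × 1.944 = 36.4 knots

36.4 knots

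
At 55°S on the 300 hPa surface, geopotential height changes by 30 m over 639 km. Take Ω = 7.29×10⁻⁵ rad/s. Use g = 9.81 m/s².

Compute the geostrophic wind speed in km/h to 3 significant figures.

Coriolis parameter at 55°S:
f = 2Ω sin φ = 2 × 7.29×10⁻⁵ × sin 55° = 1.19×10⁻⁴ s⁻¹
Height gradient: |∂Z/∂n| = 30 m / 639000 m = 4.69×10⁻⁵
On a pressure surface, geostrophic balance gives V_g = (g/f)|∂Z/∂n|:
V_g = 9.81 × 4.69×10⁻⁵ / 1.19×10⁻⁴ = 3.86 m/s
Converting: 3.86 m/s × 3.6 = 13.9 km/h

13.9 km/h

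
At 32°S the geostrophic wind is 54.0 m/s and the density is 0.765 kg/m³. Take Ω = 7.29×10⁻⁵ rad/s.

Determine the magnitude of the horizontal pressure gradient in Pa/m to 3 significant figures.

Coriolis parameter at 32°S:
f = 2Ω sin φ = 2 × 7.29×10⁻⁵ × sin 32° = 7.73×10⁻⁵ s⁻¹
Geostrophic balance rearranged: |∂P/∂n| = f ρ V_g
|∂P/∂n| = 7.73×10⁻⁵ × 0.765 × 54.0 = 3.19×10⁻³ Pa/m

3.19×10⁻³ Pa/m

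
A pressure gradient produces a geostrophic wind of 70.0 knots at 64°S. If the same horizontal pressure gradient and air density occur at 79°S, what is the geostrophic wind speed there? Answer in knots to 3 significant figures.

With the same pressure gradient and density, V_g ∝ 1/f ∝ 1/sin φ.
V₂ = V₁ · sin φ₁ / sin φ₂ = 70.0 × sin 64° / sin 79°
V₂ = 70.0 × 0.8988/0.9816 = 64.1 knots

64.1 knots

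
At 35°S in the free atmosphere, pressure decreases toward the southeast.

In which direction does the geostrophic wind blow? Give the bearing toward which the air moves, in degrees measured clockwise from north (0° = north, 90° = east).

045°

The pressure-gradient force points toward the southeast (bearing 135°).
Geostrophic balance: in the Southern Hemisphere the Coriolis force deflects motion to the left, so the geostrophic wind blows 90° to the left of the pressure-gradient force (low pressure on the right).
Rotating 135° by 90° counterclockwise gives 045° — the wind blows toward the northeast.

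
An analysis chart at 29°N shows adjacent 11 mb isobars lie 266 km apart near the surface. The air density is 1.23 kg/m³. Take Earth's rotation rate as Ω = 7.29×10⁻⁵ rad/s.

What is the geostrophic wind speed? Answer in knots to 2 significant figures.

Coriolis parameter at 29°N:
f = 2Ω sin φ = 2 × 7.29×10⁻⁵ × sin 29° = 7.07×10⁻⁵ s⁻¹
Pressure gradient: |∂P/∂n| = 1100 Pa / 266000 m = 4.14×10⁻³ Pa/m
Geostrophic balance (pressure-gradient force = Coriolis force):
V_g = (1/(fρ)) |∂P/∂n| = 4.14×10⁻³ / (7.07×10⁻⁵ × 1.23) = 47.6 m/s
Converting: 47.6 m/s × 1.944 = 92 knots

92 knots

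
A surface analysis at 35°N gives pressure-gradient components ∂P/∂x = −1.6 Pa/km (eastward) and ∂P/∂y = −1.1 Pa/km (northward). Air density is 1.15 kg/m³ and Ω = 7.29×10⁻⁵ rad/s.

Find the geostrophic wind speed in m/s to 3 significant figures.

Coriolis parameter at 35°N:
f = 2Ω sin φ = 2 × 7.29×10⁻⁵ × sin 35° = 8.36×10⁻⁵ s⁻¹
Component geostrophic relations (x east, y north):
u_g = −(1/(fρ)) ∂P/∂y,  v_g = (1/(fρ)) ∂P/∂x
u_g = −(−1.1×10⁻³)/(8.36×10⁻⁵ × 1.15) = 11.4 m/s;  v_g = (−1.6×10⁻³)/(8.36×10⁻⁵ × 1.15) = −16.6 m/s
|V_g| = √(u_g² + v_g²) = 20.2 m/s

20.2 m/s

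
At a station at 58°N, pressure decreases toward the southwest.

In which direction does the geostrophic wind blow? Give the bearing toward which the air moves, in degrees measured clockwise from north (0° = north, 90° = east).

315°

The pressure-gradient force points toward the southwest (bearing 225°).
Geostrophic balance: in the Northern Hemisphere the Coriolis force deflects motion to the right, so the geostrophic wind blows 90° to the right of the pressure-gradient force (low pressure on the left).
Rotating 225° by 90° clockwise gives 315° — the wind blows toward the northwest.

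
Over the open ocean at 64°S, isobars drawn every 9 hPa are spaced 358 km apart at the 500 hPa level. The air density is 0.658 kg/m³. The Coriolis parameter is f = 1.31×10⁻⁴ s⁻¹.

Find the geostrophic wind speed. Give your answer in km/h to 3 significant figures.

105 km/h

Pressure gradient: |∂P/∂n| = 900 Pa / 358000 m = 2.51×10⁻³ Pa/m
Geostrophic balance (pressure-gradient force = Coriolis force):
V_g = (1/(fρ)) |∂P/∂n| = 2.51×10⁻³ / (1.31×10⁻⁴ × 0.658) = 29.2 m/s
Converting: 29.2 m/s × 3.6 = 105 km/h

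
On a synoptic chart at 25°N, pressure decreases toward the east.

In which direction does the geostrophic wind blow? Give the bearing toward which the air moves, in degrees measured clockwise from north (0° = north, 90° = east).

The pressure-gradient force points toward the east (bearing 090°).
Geostrophic balance: in the Northern Hemisphere the Coriolis force deflects motion to the right, so the geostrophic wind blows 90° to the right of the pressure-gradient force (low pressure on the left).
Rotating 090° by 90° clockwise gives 180° — the wind blows toward the south.

180°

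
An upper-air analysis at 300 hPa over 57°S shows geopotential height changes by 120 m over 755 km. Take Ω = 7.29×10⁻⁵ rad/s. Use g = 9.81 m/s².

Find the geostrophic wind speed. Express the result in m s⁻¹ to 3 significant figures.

Coriolis parameter at 57°S:
f = 2Ω sin φ = 2 × 7.29×10⁻⁵ × sin 57° = 1.22×10⁻⁴ s⁻¹
Height gradient: |∂Z/∂n| = 120 m / 755000 m = 1.59×10⁻⁴
On a pressure surface, geostrophic balance gives V_g = (g/f)|∂Z/∂n|:
V_g = 9.81 × 1.59×10⁻⁴ / 1.22×10⁻⁴ = 12.8 m/s

12.8 m s⁻¹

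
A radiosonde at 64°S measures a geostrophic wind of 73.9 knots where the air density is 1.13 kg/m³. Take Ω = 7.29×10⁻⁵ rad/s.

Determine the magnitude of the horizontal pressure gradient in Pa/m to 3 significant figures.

Coriolis parameter at 64°S:
f = 2Ω sin φ = 2 × 7.29×10⁻⁵ × sin 64° = 1.31×10⁻⁴ s⁻¹
Wind speed in SI: 73.9 knots = 38.0 m/s
Geostrophic balance rearranged: |∂P/∂n| = f ρ V_g
|∂P/∂n| = 1.31×10⁻⁴ × 1.13 × 38.0 = 5.63×10⁻³ Pa/m

5.63×10⁻³ Pa/m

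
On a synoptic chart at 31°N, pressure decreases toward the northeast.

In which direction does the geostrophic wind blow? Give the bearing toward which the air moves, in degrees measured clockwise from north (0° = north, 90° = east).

135°

The pressure-gradient force points toward the northeast (bearing 045°).
Geostrophic balance: in the Northern Hemisphere the Coriolis force deflects motion to the right, so the geostrophic wind blows 90° to the right of the pressure-gradient force (low pressure on the left).
Rotating 045° by 90° clockwise gives 135° — the wind blows toward the southeast.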